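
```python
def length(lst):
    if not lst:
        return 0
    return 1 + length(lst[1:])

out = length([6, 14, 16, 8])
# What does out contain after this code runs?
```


length([6, 14, 16, 8])
= 1 + length([14, 16, 8])
= 1 + 1 + length([16, 8])
= 1 + 1 + 1 + length([8])
= 1 + 1 + 1 + 1 + length([])
= 1 + 1 + 1 + 1 + 0
= 4


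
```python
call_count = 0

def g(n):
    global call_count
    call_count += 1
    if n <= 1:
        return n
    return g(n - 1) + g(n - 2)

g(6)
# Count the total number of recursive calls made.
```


g(6) calls g(5) and g(4); each non-base call branches into two more.
Let C(k) = total number of calls made by g(k), including the call to g(k) itself.
Base cases: C(0) = 1, C(1) = 1
Recurrence: C(k) = 1 + C(k-1) + C(k-2)
  C(2) = 1 + C(1) + C(0) = 1 + 1 + 1 = 3
  C(3) = 1 + C(2) + C(1) = 1 + 3 + 1 = 5
  C(4) = 1 + C(3) + C(2) = 1 + 5 + 3 = 9
  C(5) = 1 + C(4) + C(3) = 1 + 9 + 5 = 15
  C(6) = 1 + C(5) + C(4) = 1 + 15 + 9 = 25
Total calls = C(6) = 25


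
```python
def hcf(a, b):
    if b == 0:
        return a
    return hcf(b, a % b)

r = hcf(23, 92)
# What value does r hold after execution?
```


hcf(23, 92)
= hcf(92, 23 % 92) = hcf(92, 23)
= hcf(23, 92 % 23) = hcf(23, 0)
b == 0, return a = 23


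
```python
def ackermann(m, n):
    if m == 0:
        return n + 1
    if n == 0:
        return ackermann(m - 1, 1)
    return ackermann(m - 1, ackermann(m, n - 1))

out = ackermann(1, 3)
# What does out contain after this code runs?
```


ackermann(1, 3)
= ackermann(0, ackermann(1, 2))
First compute ackermann(1, 2) = 4
= ackermann(0, 4)
= 5


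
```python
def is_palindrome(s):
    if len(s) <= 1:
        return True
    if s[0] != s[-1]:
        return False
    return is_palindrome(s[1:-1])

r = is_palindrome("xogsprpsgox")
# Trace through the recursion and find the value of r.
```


is_palindrome("xogsprpsgox")
"xogsprpsgox": s[0]='x' == s[-1]='x' -> is_palindrome("ogsprpsgo")
"ogsprpsgo": s[0]='o' == s[-1]='o' -> is_palindrome("gsprpsg")
"gsprpsg": s[0]='g' == s[-1]='g' -> is_palindrome("sprps")
"sprps": s[0]='s' == s[-1]='s' -> is_palindrome("prp")
"prp": s[0]='p' == s[-1]='p' -> is_palindrome("r")
"r": len <= 1 -> True
= True


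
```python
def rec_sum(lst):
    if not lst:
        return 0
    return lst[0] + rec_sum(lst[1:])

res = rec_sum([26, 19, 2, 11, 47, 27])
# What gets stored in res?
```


rec_sum([26, 19, 2, 11, 47, 27])
= 26 + rec_sum([19, 2, 11, 47, 27])
= 26 + 19 + rec_sum([2, 11, 47, 27])
= 26 + 19 + 2 + rec_sum([11, 47, 27])
= 26 + 19 + 2 + 11 + rec_sum([47, 27])
= 26 + 19 + 2 + 11 + 47 + rec_sum([27])
= 26 + 19 + 2 + 11 + 47 + 27 + rec_sum([])
= 26 + 19 + 2 + 11 + 47 + 27 + 0
= 132


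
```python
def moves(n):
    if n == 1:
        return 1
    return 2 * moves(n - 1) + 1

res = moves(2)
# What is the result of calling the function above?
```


moves(2)
= 2 * moves(1) + 1
Now compute bottom-up:
moves(1) = 1
moves(2) = 2 * 1 + 1 = 3
= 3


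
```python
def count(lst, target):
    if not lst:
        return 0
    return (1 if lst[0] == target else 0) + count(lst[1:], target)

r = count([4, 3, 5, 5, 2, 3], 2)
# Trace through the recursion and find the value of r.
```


count([4, 3, 5, 5, 2, 3], 2)
lst[0]=4 != 2: 0 + count([3, 5, 5, 2, 3], 2)
lst[0]=3 != 2: 0 + count([5, 5, 2, 3], 2)
lst[0]=5 != 2: 0 + count([5, 2, 3], 2)
lst[0]=5 != 2: 0 + count([2, 3], 2)
lst[0]=2 == 2: 1 + count([3], 2)
lst[0]=3 != 2: 0 + count([], 2)
= 1


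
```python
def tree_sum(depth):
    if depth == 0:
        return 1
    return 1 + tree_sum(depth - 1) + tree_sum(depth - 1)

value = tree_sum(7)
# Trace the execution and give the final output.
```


tree_sum(7)
= 1 + tree_sum(6) + tree_sum(6)
= 1 + 2 * tree_sum(6)
tree_sum(k) = 2^(k+1) - 1
tree_sum(0) = 1
tree_sum(1) = 3
tree_sum(2) = 7
tree_sum(3) = 15
tree_sum(4) = 31
tree_sum(7) = 2^8 - 1 = 255


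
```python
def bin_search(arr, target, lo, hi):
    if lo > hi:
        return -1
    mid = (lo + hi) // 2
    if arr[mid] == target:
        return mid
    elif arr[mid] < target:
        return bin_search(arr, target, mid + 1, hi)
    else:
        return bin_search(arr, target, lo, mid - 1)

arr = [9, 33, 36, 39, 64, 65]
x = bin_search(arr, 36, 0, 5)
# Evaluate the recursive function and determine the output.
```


bin_search(arr, 36, 0, 5)
lo=0, hi=5, mid=2, arr[mid]=36
arr[2] == 36, found at index 2
= 2


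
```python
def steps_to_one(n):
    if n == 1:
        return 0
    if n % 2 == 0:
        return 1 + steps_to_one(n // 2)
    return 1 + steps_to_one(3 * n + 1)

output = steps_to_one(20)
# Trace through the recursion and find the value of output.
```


steps_to_one(20)
20 is even -> steps_to_one(10)
10 is even -> steps_to_one(5)
5 is odd -> 3*5+1 = 16 -> steps_to_one(16)
16 is even -> steps_to_one(8)
8 is even -> steps_to_one(4)
4 is even -> steps_to_one(2)
2 is even -> steps_to_one(1)
Reached 1 after 7 steps
= 7


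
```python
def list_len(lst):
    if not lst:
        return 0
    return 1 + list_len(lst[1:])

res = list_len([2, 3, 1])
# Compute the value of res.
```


list_len([2, 3, 1])
= 1 + list_len([3, 1])
= 1 + 1 + list_len([1])
= 1 + 1 + 1 + list_len([])
= 1 + 1 + 1 + 0
= 3


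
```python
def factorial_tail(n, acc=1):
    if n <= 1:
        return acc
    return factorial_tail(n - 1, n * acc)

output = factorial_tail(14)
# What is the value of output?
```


factorial_tail(14, 1)
= factorial_tail(13, 14 * 1) = factorial_tail(13, 14)
= factorial_tail(12, 13 * 14) = factorial_tail(12, 182)
= factorial_tail(11, 12 * 182) = factorial_tail(11, 2184)
= factorial_tail(10, 11 * 2184) = factorial_tail(10, 24024)
= factorial_tail(9, 10 * 24024) = factorial_tail(9, 240240)
= factorial_tail(8, 9 * 240240) = factorial_tail(8, 2162160)
= factorial_tail(7, 8 * 2162160) = factorial_tail(7, 17297280)
= factorial_tail(6, 7 * 17297280) = factorial_tail(6, 121080960)
= factorial_tail(5, 6 * 121080960) = factorial_tail(5, 726485760)
= factorial_tail(4, 5 * 726485760) = factorial_tail(4, 3632428800)
= factorial_tail(3, 4 * 3632428800) = factorial_tail(3, 14529715200)
= factorial_tail(2, 3 * 14529715200) = factorial_tail(2, 43589145600)
= factorial_tail(1, 2 * 43589145600) = factorial_tail(1, 87178291200)
n <= 1, return acc = 87178291200


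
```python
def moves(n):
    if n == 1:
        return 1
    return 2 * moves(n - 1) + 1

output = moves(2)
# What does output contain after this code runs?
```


moves(2)
= 2 * moves(1) + 1
Now compute bottom-up:
moves(1) = 1
moves(2) = 2 * 1 + 1 = 3
= 3


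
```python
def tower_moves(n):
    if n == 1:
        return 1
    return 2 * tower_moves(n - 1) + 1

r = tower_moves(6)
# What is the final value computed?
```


tower_moves(6)
= 2 * tower_moves(5) + 1
= 2 * (2 * tower_moves(4) + 1) + 1
= 2 * (2 * (2 * tower_moves(3) + 1) + 1) + 1
= 2 * (2 * (2 * (2 * tower_moves(2) + 1) + 1) + 1) + 1
= 2 * (2 * (2 * (2 * (2 * tower_moves(1) + 1) + 1) + 1) + 1) + 1
Now compute bottom-up:
tower_moves(1) = 1
tower_moves(2) = 2 * 1 + 1 = 3
tower_moves(3) = 2 * 3 + 1 = 7
tower_moves(4) = 2 * 7 + 1 = 15
tower_moves(5) = 2 * 15 + 1 = 31
tower_moves(6) = 2 * 31 + 1 = 63
= 63


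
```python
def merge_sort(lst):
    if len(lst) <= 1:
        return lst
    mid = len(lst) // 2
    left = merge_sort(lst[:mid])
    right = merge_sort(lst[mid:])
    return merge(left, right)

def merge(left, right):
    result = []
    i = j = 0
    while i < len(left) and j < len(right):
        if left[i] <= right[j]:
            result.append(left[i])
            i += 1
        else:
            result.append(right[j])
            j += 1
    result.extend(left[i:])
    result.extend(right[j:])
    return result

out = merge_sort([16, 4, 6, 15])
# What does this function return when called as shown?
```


merge_sort([16, 4, 6, 15])
Split into [16, 4] and [6, 15]
Left sorted: [4, 16]
Right sorted: [6, 15]
Merge [4, 16] and [6, 15]
= [4, 6, 15, 16]


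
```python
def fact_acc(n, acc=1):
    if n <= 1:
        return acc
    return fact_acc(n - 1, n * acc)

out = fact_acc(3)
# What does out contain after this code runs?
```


fact_acc(3, 1)
= fact_acc(2, 3 * 1) = fact_acc(2, 3)
= fact_acc(1, 2 * 3) = fact_acc(1, 6)
n <= 1, return acc = 6


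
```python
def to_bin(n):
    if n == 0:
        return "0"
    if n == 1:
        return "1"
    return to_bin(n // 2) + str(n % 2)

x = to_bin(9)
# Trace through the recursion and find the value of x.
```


to_bin(9)
= to_bin(4) + "1"
= to_bin(2) + "0" + "1"
= to_bin(1) + "0" + "0" + "1"
= "1" + "0" + "0" + "1"
= "1001"


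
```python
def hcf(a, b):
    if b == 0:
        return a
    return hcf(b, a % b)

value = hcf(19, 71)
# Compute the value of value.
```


hcf(19, 71)
= hcf(71, 19 % 71) = hcf(71, 19)
= hcf(19, 71 % 19) = hcf(19, 14)
= hcf(14, 19 % 14) = hcf(14, 5)
= hcf(5, 14 % 5) = hcf(5, 4)
= hcf(4, 5 % 4) = hcf(4, 1)
= hcf(1, 4 % 1) = hcf(1, 0)
b == 0, return a = 1


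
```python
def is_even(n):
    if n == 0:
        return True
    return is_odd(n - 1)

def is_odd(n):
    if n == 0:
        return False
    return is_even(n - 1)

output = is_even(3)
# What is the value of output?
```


is_even(3)
= is_odd(2)
= is_even(1)
= is_odd(0)
n == 0: return False
= False


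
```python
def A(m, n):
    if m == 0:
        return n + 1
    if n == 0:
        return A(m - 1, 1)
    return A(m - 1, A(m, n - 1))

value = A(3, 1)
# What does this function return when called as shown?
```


A(3, 1)
= A(2, A(3, 0))
First compute A(3, 0) = 5
= A(2, 5)
= 13


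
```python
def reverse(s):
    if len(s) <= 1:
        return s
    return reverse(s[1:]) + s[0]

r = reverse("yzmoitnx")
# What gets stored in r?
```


reverse("yzmoitnx")
= reverse("zmoitnx") + "y"
= reverse("moitnx") + "z" + "y"
= reverse("oitnx") + "m" + "z" + "y"
= reverse("itnx") + "o" + "m" + "z" + "y"
= reverse("tnx") + "i" + "o" + "m" + "z" + "y"
= reverse("nx") + "t" + "i" + "o" + "m" + "z" + "y"
= reverse("x") + "n" + "t" + "i" + "o" + "m" + "z" + "y"
= "x" + "n" + "t" + "i" + "o" + "m" + "z" + "y"
= "xntiomzy"


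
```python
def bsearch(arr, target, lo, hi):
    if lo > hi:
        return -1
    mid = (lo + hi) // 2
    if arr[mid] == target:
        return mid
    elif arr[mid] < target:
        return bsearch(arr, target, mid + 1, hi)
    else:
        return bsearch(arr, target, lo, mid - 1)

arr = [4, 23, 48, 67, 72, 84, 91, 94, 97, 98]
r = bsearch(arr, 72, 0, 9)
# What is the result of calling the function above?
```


bsearch(arr, 72, 0, 9)
lo=0, hi=9, mid=4, arr[mid]=72
arr[4] == 72, found at index 4
= 4


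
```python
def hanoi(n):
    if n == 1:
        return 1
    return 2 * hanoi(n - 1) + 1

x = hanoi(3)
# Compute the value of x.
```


hanoi(3)
= 2 * hanoi(2) + 1
= 2 * (2 * hanoi(1) + 1) + 1
Now compute bottom-up:
hanoi(1) = 1
hanoi(2) = 2 * 1 + 1 = 3
hanoi(3) = 2 * 3 + 1 = 7
= 7


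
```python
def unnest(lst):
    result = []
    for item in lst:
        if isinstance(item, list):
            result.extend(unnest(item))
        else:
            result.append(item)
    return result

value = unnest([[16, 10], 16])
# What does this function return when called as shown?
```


unnest([[16, 10], 16])
Processing each element:
  [16, 10] is a list -> unnest recursively -> [16, 10]
  16 is not a list -> append 16
= [16, 10, 16]


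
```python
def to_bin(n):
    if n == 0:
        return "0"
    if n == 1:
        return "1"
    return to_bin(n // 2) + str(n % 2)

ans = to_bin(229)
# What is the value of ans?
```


to_bin(229)
= to_bin(114) + "1"
= to_bin(57) + "0" + "1"
= to_bin(28) + "1" + "0" + "1"
= to_bin(14) + "0" + "1" + "0" + "1"
= to_bin(7) + "0" + "0" + "1" + "0" + "1"
= to_bin(3) + "1" + "0" + "0" + "1" + "0" + "1"
= to_bin(1) + "1" + "1" + "0" + "0" + "1" + "0" + "1"
= "1" + "1" + "1" + "0" + "0" + "1" + "0" + "1"
= "11100101"


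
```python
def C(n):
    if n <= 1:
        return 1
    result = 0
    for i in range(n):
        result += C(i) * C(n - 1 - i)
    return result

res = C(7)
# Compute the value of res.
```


C(7)
= sum of C(i) * C(7-1-i) for i in 0..6
First compute sub-values bottom-up:
  C(0) = 1, C(1) = 1
  C(2) = 1*1 + 1*1 = 2
  C(3) = 1*2 + 1*1 + 2*1 = 5
  C(4) = 1*5 + 1*2 + 2*1 + 5*1 = 14
  C(5) = 1*14 + 1*5 + 2*2 + 5*1 + 14*1 = 42
  C(6) = 1*42 + 1*14 + 2*5 + 5*2 + 14*1 + 42*1 = 132
Now C(7):
  C(0)*C(6) = 1*132 = 132
  C(1)*C(5) = 1*42 = 42
  C(2)*C(4) = 2*14 = 28
  C(3)*C(3) = 5*5 = 25
  C(4)*C(2) = 14*2 = 28
  C(5)*C(1) = 42*1 = 42
  C(6)*C(0) = 132*1 = 132
= 132 + 42 + 28 + 25 + 28 + 42 + 132
= 429


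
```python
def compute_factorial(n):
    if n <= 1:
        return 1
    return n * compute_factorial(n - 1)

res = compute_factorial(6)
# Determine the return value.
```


compute_factorial(6)
= 6 * compute_factorial(5)
= 6 * 5 * compute_factorial(4)
= 6 * 5 * 4 * compute_factorial(3)
= 6 * 5 * 4 * 3 * compute_factorial(2)
= 6 * 5 * 4 * 3 * 2 * compute_factorial(1)
= 6 * 5 * 4 * 3 * 2 * 1
= 720


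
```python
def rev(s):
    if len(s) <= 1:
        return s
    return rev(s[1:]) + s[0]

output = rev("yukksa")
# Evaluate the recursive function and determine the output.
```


rev("yukksa")
= rev("ukksa") + "y"
= rev("kksa") + "u" + "y"
= rev("ksa") + "k" + "u" + "y"
= rev("sa") + "k" + "k" + "u" + "y"
= rev("a") + "s" + "k" + "k" + "u" + "y"
= "a" + "s" + "k" + "k" + "u" + "y"
= "askkuy"


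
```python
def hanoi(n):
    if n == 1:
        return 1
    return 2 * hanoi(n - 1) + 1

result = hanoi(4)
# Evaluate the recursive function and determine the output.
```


hanoi(4)
= 2 * hanoi(3) + 1
= 2 * (2 * hanoi(2) + 1) + 1
= 2 * (2 * (2 * hanoi(1) + 1) + 1) + 1
Now compute bottom-up:
hanoi(1) = 1
hanoi(2) = 2 * 1 + 1 = 3
hanoi(3) = 2 * 3 + 1 = 7
hanoi(4) = 2 * 7 + 1 = 15
= 15


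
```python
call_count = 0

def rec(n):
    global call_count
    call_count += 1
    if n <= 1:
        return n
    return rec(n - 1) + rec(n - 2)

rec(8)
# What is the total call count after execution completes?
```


rec(8) calls rec(7) and rec(6); each non-base call branches into two more.
Let C(k) = total number of calls made by rec(k), including the call to rec(k) itself.
Base cases: C(0) = 1, C(1) = 1
Recurrence: C(k) = 1 + C(k-1) + C(k-2)
  C(2) = 1 + C(1) + C(0) = 1 + 1 + 1 = 3
  C(3) = 1 + C(2) + C(1) = 1 + 3 + 1 = 5
  C(4) = 1 + C(3) + C(2) = 1 + 5 + 3 = 9
  C(5) = 1 + C(4) + C(3) = 1 + 9 + 5 = 15
  C(6) = 1 + C(5) + C(4) = 1 + 15 + 9 = 25
  C(7) = 1 + C(6) + C(5) = 1 + 25 + 15 = 41
  C(8) = 1 + C(7) + C(6) = 1 + 41 + 25 = 67
Total calls = C(8) = 67


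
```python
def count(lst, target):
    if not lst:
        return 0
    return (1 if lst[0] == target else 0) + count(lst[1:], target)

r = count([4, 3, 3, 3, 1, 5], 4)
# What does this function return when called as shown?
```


count([4, 3, 3, 3, 1, 5], 4)
lst[0]=4 == 4: 1 + count([3, 3, 3, 1, 5], 4)
lst[0]=3 != 4: 0 + count([3, 3, 1, 5], 4)
lst[0]=3 != 4: 0 + count([3, 1, 5], 4)
lst[0]=3 != 4: 0 + count([1, 5], 4)
lst[0]=1 != 4: 0 + count([5], 4)
lst[0]=5 != 4: 0 + count([], 4)
= 1


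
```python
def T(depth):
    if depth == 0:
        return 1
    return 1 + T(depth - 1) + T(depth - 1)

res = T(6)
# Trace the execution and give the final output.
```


T(6)
= 1 + T(5) + T(5)
= 1 + 2 * T(5)
T(k) = 2^(k+1) - 1
T(0) = 1
T(1) = 3
T(2) = 7
T(3) = 15
T(4) = 31
T(6) = 2^7 - 1 = 127


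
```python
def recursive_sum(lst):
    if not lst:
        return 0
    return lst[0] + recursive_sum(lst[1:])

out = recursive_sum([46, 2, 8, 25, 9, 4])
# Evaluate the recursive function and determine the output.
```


recursive_sum([46, 2, 8, 25, 9, 4])
= 46 + recursive_sum([2, 8, 25, 9, 4])
= 46 + 2 + recursive_sum([8, 25, 9, 4])
= 46 + 2 + 8 + recursive_sum([25, 9, 4])
= 46 + 2 + 8 + 25 + recursive_sum([9, 4])
= 46 + 2 + 8 + 25 + 9 + recursive_sum([4])
= 46 + 2 + 8 + 25 + 9 + 4 + recursive_sum([])
= 46 + 2 + 8 + 25 + 9 + 4 + 0
= 94


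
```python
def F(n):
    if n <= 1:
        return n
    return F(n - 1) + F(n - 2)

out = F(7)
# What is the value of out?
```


F(7)
= F(6) + F(5)
= (F(5) + F(4)) + F(5)
Computing bottom-up: F(0)=0, F(1)=1, F(2)=1, F(3)=2, F(4)=3, F(5)=5, F(6)=8, F(7)=13
= 13


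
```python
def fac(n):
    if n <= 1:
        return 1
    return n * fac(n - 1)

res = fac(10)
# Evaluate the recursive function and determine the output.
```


fac(10)
= 10 * fac(9)
= 10 * 9 * fac(8)
= 10 * 9 * 8 * fac(7)
= 10 * 9 * 8 * 7 * fac(6)
= 10 * 9 * 8 * 7 * 6 * fac(5)
= 10 * 9 * 8 * 7 * 6 * 5 * fac(4)
= 10 * 9 * 8 * 7 * 6 * 5 * 4 * fac(3)
= 10 * 9 * 8 * 7 * 6 * 5 * 4 * 3 * fac(2)
= 10 * 9 * 8 * 7 * 6 * 5 * 4 * 3 * 2 * fac(1)
= 10 * 9 * 8 * 7 * 6 * 5 * 4 * 3 * 2 * 1
= 3628800


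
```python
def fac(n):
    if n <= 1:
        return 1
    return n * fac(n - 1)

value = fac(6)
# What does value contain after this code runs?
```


fac(6)
= 6 * fac(5)
= 6 * 5 * fac(4)
= 6 * 5 * 4 * fac(3)
= 6 * 5 * 4 * 3 * fac(2)
= 6 * 5 * 4 * 3 * 2 * fac(1)
= 6 * 5 * 4 * 3 * 2 * 1
= 720


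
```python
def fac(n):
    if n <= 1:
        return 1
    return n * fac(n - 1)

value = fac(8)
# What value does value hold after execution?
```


fac(8)
= 8 * fac(7)
= 8 * 7 * fac(6)
= 8 * 7 * 6 * fac(5)
= 8 * 7 * 6 * 5 * fac(4)
= 8 * 7 * 6 * 5 * 4 * fac(3)
= 8 * 7 * 6 * 5 * 4 * 3 * fac(2)
= 8 * 7 * 6 * 5 * 4 * 3 * 2 * fac(1)
= 8 * 7 * 6 * 5 * 4 * 3 * 2 * 1
= 40320


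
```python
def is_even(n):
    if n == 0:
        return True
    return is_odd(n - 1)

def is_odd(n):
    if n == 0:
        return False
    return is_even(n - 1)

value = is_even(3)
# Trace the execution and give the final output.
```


is_even(3)
= is_odd(2)
= is_even(1)
= is_odd(0)
n == 0: return False
= False


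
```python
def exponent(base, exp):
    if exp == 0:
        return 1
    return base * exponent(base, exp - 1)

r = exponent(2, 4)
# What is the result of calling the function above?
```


exponent(2, 4)
= 2 * exponent(2, 3)
= 2 * 2 * exponent(2, 2)
= 2 * 2 * 2 * exponent(2, 1)
= 2 * 2 * 2 * 2 * exponent(2, 0)
= 2 * 2 * 2 * 2 * 1
= 16


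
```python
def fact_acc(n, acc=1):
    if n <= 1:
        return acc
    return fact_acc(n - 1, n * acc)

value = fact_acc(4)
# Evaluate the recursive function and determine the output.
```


fact_acc(4, 1)
= fact_acc(3, 4 * 1) = fact_acc(3, 4)
= fact_acc(2, 3 * 4) = fact_acc(2, 12)
= fact_acc(1, 2 * 12) = fact_acc(1, 24)
n <= 1, return acc = 24


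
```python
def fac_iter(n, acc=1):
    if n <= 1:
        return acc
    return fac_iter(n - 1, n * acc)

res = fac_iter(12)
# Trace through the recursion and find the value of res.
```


fac_iter(12, 1)
= fac_iter(11, 12 * 1) = fac_iter(11, 12)
= fac_iter(10, 11 * 12) = fac_iter(10, 132)
= fac_iter(9, 10 * 132) = fac_iter(9, 1320)
= fac_iter(8, 9 * 1320) = fac_iter(8, 11880)
= fac_iter(7, 8 * 11880) = fac_iter(7, 95040)
= fac_iter(6, 7 * 95040) = fac_iter(6, 665280)
= fac_iter(5, 6 * 665280) = fac_iter(5, 3991680)
= fac_iter(4, 5 * 3991680) = fac_iter(4, 19958400)
= fac_iter(3, 4 * 19958400) = fac_iter(3, 79833600)
= fac_iter(2, 3 * 79833600) = fac_iter(2, 239500800)
= fac_iter(1, 2 * 239500800) = fac_iter(1, 479001600)
n <= 1, return acc = 479001600


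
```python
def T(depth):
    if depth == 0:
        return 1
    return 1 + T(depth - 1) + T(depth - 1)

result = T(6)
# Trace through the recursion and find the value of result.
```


T(6)
= 1 + T(5) + T(5)
= 1 + 2 * T(5)
T(k) = 2^(k+1) - 1
T(0) = 1
T(1) = 3
T(2) = 7
T(3) = 15
T(4) = 31
T(6) = 2^7 - 1 = 127


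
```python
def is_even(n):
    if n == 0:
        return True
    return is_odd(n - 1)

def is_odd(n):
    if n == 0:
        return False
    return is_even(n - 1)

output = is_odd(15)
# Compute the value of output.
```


is_odd(15)
= is_even(14)
= is_odd(13)
= is_even(12)
= is_odd(11)
= is_even(10)
= is_odd(9)
= is_even(8)
= is_odd(7)
= is_even(6)
= is_odd(5)
= is_even(4)
= is_odd(3)
= is_even(2)
= is_odd(1)
= is_even(0)
n == 0: return True
= True


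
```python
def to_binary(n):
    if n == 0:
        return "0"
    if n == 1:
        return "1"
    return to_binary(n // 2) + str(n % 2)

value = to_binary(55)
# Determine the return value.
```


to_binary(55)
= to_binary(27) + "1"
= to_binary(13) + "1" + "1"
= to_binary(6) + "1" + "1" + "1"
= to_binary(3) + "0" + "1" + "1" + "1"
= to_binary(1) + "1" + "0" + "1" + "1" + "1"
= "1" + "1" + "0" + "1" + "1" + "1"
= "110111"


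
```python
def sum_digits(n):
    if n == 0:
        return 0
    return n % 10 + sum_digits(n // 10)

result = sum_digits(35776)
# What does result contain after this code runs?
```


sum_digits(35776)
= 6 + sum_digits(3577)
= 6 + 7 + sum_digits(357)
= 6 + 7 + 7 + sum_digits(35)
= 6 + 7 + 7 + 5 + sum_digits(3)
= 6 + 7 + 7 + 5 + 3 + sum_digits(0)
= 6 + 7 + 7 + 5 + 3 + 0
= 28


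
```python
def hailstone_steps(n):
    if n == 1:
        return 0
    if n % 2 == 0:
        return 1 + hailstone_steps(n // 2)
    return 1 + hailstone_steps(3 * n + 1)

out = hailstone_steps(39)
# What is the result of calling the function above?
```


hailstone_steps(39)
39 is odd -> 3*39+1 = 118 -> hailstone_steps(118)
118 is even -> hailstone_steps(59)
59 is odd -> 3*59+1 = 178 -> hailstone_steps(178)
178 is even -> hailstone_steps(89)
89 is odd -> 3*89+1 = 268 -> hailstone_steps(268)
268 is even -> hailstone_steps(134)
134 is even -> hailstone_steps(67)
67 is odd -> 3*67+1 = 202 -> hailstone_steps(202)
202 is even -> hailstone_steps(101)
101 is odd -> 3*101+1 = 304 -> hailstone_steps(304)
304 is even -> hailstone_steps(152)
152 is even -> hailstone_steps(76)
76 is even -> hailstone_steps(38)
38 is even -> hailstone_steps(19)
19 is odd -> 3*19+1 = 58 -> hailstone_steps(58)
58 is even -> hailstone_steps(29)
29 is odd -> 3*29+1 = 88 -> hailstone_steps(88)
88 is even -> hailstone_steps(44)
44 is even -> hailstone_steps(22)
22 is even -> hailstone_steps(11)
11 is odd -> 3*11+1 = 34 -> hailstone_steps(34)
34 is even -> hailstone_steps(17)
17 is odd -> 3*17+1 = 52 -> hailstone_steps(52)
52 is even -> hailstone_steps(26)
26 is even -> hailstone_steps(13)
13 is odd -> 3*13+1 = 40 -> hailstone_steps(40)
40 is even -> hailstone_steps(20)
20 is even -> hailstone_steps(10)
10 is even -> hailstone_steps(5)
5 is odd -> 3*5+1 = 16 -> hailstone_steps(16)
16 is even -> hailstone_steps(8)
8 is even -> hailstone_steps(4)
4 is even -> hailstone_steps(2)
2 is even -> hailstone_steps(1)
Reached 1 after 34 steps
= 34


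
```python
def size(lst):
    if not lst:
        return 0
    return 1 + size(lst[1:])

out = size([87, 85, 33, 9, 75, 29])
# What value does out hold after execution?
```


size([87, 85, 33, 9, 75, 29])
= 1 + size([85, 33, 9, 75, 29])
= 1 + 1 + size([33, 9, 75, 29])
= 1 + 1 + 1 + size([9, 75, 29])
= 1 + 1 + 1 + 1 + size([75, 29])
= 1 + 1 + 1 + 1 + 1 + size([29])
= 1 + 1 + 1 + 1 + 1 + 1 + size([])
= 1 + 1 + 1 + 1 + 1 + 1 + 0
= 6


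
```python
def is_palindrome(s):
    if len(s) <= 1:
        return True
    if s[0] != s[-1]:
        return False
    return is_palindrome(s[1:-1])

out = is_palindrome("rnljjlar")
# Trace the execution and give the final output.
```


is_palindrome("rnljjlar")
"rnljjlar": s[0]='r' == s[-1]='r' -> is_palindrome("nljjla")
"nljjla": s[0]='n' != s[-1]='a' -> False
= False


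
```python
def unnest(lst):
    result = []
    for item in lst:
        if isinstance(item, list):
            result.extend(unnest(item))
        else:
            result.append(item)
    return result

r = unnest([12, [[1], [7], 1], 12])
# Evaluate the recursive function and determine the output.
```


unnest([12, [[1], [7], 1], 12])
Processing each element:
  12 is not a list -> append 12
  [[1], [7], 1] is a list -> unnest recursively -> [1, 7, 1]
  12 is not a list -> append 12
= [12, 1, 7, 1, 12]


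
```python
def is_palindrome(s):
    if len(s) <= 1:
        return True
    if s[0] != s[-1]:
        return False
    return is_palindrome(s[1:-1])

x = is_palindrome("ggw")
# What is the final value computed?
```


is_palindrome("ggw")
"ggw": s[0]='g' != s[-1]='w' -> False
= False


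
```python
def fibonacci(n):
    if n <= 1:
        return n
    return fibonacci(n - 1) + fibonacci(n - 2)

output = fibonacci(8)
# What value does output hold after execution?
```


fibonacci(8)
= fibonacci(7) + fibonacci(6)
= (fibonacci(6) + fibonacci(5)) + fibonacci(6)
Computing bottom-up: fibonacci(0)=0, fibonacci(1)=1, fibonacci(2)=1, fibonacci(3)=2, fibonacci(4)=3, fibonacci(5)=5, fibonacci(6)=8, fibonacci(7)=13, fibonacci(8)=21
= 21


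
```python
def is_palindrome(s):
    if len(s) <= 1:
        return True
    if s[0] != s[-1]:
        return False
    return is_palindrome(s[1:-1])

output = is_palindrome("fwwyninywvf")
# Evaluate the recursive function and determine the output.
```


is_palindrome("fwwyninywvf")
"fwwyninywvf": s[0]='f' == s[-1]='f' -> is_palindrome("wwyninywv")
"wwyninywv": s[0]='w' != s[-1]='v' -> False
= False


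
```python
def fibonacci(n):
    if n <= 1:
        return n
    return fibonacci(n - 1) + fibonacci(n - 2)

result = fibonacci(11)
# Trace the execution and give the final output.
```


fibonacci(11)
= fibonacci(10) + fibonacci(9)
= (fibonacci(9) + fibonacci(8)) + fibonacci(9)
Computing bottom-up: fibonacci(0)=0, fibonacci(1)=1, fibonacci(2)=1, fibonacci(3)=2, fibonacci(4)=3, fibonacci(5)=5, fibonacci(6)=8, fibonacci(7)=13, fibonacci(8)=21, fibonacci(9)=34, fibonacci(10)=55, fibonacci(11)=89
= 89


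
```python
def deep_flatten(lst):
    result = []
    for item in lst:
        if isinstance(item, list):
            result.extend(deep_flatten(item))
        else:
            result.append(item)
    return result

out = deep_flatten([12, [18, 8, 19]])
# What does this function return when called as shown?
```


deep_flatten([12, [18, 8, 19]])
Processing each element:
  12 is not a list -> append 12
  [18, 8, 19] is a list -> deep_flatten recursively -> [18, 8, 19]
= [12, 18, 8, 19]


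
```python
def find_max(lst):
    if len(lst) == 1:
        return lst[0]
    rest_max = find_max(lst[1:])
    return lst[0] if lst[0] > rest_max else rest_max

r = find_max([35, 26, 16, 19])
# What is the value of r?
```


find_max([35, 26, 16, 19])
= compare 35 with find_max([26, 16, 19])
= compare 26 with find_max([16, 19])
= compare 16 with find_max([19])
Base: find_max([19]) = 19
compare 16 with 19: max = 19
compare 26 with 19: max = 26
compare 35 with 26: max = 35
= 35


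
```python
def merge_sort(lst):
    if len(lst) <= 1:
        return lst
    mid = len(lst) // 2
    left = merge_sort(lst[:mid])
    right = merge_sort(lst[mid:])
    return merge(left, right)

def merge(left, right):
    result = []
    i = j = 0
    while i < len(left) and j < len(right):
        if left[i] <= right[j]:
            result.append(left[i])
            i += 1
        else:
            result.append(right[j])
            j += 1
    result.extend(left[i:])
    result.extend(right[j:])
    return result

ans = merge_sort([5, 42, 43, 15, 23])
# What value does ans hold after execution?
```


merge_sort([5, 42, 43, 15, 23])
Split into [5, 42] and [43, 15, 23]
Left sorted: [5, 42]
Right sorted: [15, 23, 43]
Merge [5, 42] and [15, 23, 43]
= [5, 15, 23, 42, 43]


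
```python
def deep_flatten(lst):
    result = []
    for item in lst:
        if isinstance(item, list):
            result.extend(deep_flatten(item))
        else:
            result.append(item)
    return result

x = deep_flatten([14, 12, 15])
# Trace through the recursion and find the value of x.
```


deep_flatten([14, 12, 15])
Processing each element:
  14 is not a list -> append 14
  12 is not a list -> append 12
  15 is not a list -> append 15
= [14, 12, 15]


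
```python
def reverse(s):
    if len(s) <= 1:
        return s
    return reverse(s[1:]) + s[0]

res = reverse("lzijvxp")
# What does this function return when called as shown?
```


reverse("lzijvxp")
= reverse("zijvxp") + "l"
= reverse("ijvxp") + "z" + "l"
= reverse("jvxp") + "i" + "z" + "l"
= reverse("vxp") + "j" + "i" + "z" + "l"
= reverse("xp") + "v" + "j" + "i" + "z" + "l"
= reverse("p") + "x" + "v" + "j" + "i" + "z" + "l"
= "p" + "x" + "v" + "j" + "i" + "z" + "l"
= "pxvjizl"


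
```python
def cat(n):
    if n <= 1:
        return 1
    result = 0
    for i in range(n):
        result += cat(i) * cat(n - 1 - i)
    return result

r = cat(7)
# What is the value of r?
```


cat(7)
= sum of cat(i) * cat(7-1-i) for i in 0..6
First compute sub-values bottom-up:
  cat(0) = 1, cat(1) = 1
  cat(2) = 1*1 + 1*1 = 2
  cat(3) = 1*2 + 1*1 + 2*1 = 5
  cat(4) = 1*5 + 1*2 + 2*1 + 5*1 = 14
  cat(5) = 1*14 + 1*5 + 2*2 + 5*1 + 14*1 = 42
  cat(6) = 1*42 + 1*14 + 2*5 + 5*2 + 14*1 + 42*1 = 132
Now cat(7):
  cat(0)*cat(6) = 1*132 = 132
  cat(1)*cat(5) = 1*42 = 42
  cat(2)*cat(4) = 2*14 = 28
  cat(3)*cat(3) = 5*5 = 25
  cat(4)*cat(2) = 14*2 = 28
  cat(5)*cat(1) = 42*1 = 42
  cat(6)*cat(0) = 132*1 = 132
= 132 + 42 + 28 + 25 + 28 + 42 + 132
= 429


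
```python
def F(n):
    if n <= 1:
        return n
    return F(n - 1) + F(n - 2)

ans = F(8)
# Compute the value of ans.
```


F(8)
= F(7) + F(6)
= (F(6) + F(5)) + F(6)
Computing bottom-up: F(0)=0, F(1)=1, F(2)=1, F(3)=2, F(4)=3, F(5)=5, F(6)=8, F(7)=13, F(8)=21
= 21


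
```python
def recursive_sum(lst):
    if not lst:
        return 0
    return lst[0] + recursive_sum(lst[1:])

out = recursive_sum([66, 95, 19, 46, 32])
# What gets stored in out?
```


recursive_sum([66, 95, 19, 46, 32])
= 66 + recursive_sum([95, 19, 46, 32])
= 66 + 95 + recursive_sum([19, 46, 32])
= 66 + 95 + 19 + recursive_sum([46, 32])
= 66 + 95 + 19 + 46 + recursive_sum([32])
= 66 + 95 + 19 + 46 + 32 + recursive_sum([])
= 66 + 95 + 19 + 46 + 32 + 0
= 258


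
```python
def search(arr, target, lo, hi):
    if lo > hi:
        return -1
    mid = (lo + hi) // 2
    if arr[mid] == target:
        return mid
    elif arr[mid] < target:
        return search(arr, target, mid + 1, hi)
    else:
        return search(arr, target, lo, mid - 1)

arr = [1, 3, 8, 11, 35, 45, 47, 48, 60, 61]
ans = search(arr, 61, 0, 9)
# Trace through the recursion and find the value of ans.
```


search(arr, 61, 0, 9)
lo=0, hi=9, mid=4, arr[mid]=35
35 < 61, search right half
lo=5, hi=9, mid=7, arr[mid]=48
48 < 61, search right half
lo=8, hi=9, mid=8, arr[mid]=60
60 < 61, search right half
lo=9, hi=9, mid=9, arr[mid]=61
arr[9] == 61, found at index 9
= 9


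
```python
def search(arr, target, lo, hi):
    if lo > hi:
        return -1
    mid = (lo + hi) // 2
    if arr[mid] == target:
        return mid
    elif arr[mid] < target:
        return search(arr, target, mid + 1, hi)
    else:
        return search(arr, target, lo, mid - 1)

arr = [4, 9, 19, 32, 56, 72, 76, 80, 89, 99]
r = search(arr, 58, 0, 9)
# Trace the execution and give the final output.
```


search(arr, 58, 0, 9)
lo=0, hi=9, mid=4, arr[mid]=56
56 < 58, search right half
lo=5, hi=9, mid=7, arr[mid]=80
80 > 58, search left half
lo=5, hi=6, mid=5, arr[mid]=72
72 > 58, search left half
lo > hi, target not found, return -1
= -1


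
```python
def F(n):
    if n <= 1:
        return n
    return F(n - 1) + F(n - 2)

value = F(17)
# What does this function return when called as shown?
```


F(17)
= F(16) + F(15)
= (F(15) + F(14)) + F(15)
Computing bottom-up: F(0)=0, F(1)=1, F(2)=1, F(3)=2, F(4)=3, F(5)=5, F(6)=8, F(7)=13, F(8)=21, F(9)=34, F(10)=55, F(11)=89, F(12)=144, F(13)=233, F(14)=377, F(15)=610, F(16)=987, F(17)=1597
= 1597


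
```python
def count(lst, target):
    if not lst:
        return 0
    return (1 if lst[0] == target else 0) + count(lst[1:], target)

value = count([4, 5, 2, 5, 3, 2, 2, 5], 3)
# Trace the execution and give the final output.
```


count([4, 5, 2, 5, 3, 2, 2, 5], 3)
lst[0]=4 != 3: 0 + count([5, 2, 5, 3, 2, 2, 5], 3)
lst[0]=5 != 3: 0 + count([2, 5, 3, 2, 2, 5], 3)
lst[0]=2 != 3: 0 + count([5, 3, 2, 2, 5], 3)
lst[0]=5 != 3: 0 + count([3, 2, 2, 5], 3)
lst[0]=3 == 3: 1 + count([2, 2, 5], 3)
lst[0]=2 != 3: 0 + count([2, 5], 3)
lst[0]=2 != 3: 0 + count([5], 3)
lst[0]=5 != 3: 0 + count([], 3)
= 1


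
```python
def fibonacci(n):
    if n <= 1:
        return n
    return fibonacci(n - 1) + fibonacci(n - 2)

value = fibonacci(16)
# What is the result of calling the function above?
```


fibonacci(16)
= fibonacci(15) + fibonacci(14)
= (fibonacci(14) + fibonacci(13)) + fibonacci(14)
Computing bottom-up: fibonacci(0)=0, fibonacci(1)=1, fibonacci(2)=1, fibonacci(3)=2, fibonacci(4)=3, fibonacci(5)=5, fibonacci(6)=8, fibonacci(7)=13, fibonacci(8)=21, fibonacci(9)=34, fibonacci(10)=55, fibonacci(11)=89, fibonacci(12)=144, fibonacci(13)=233, fibonacci(14)=377, fibonacci(15)=610, fibonacci(16)=987
= 987


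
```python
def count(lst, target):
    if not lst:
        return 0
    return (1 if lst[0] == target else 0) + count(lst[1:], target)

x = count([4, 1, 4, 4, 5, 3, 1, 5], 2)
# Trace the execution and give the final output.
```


count([4, 1, 4, 4, 5, 3, 1, 5], 2)
lst[0]=4 != 2: 0 + count([1, 4, 4, 5, 3, 1, 5], 2)
lst[0]=1 != 2: 0 + count([4, 4, 5, 3, 1, 5], 2)
lst[0]=4 != 2: 0 + count([4, 5, 3, 1, 5], 2)
lst[0]=4 != 2: 0 + count([5, 3, 1, 5], 2)
lst[0]=5 != 2: 0 + count([3, 1, 5], 2)
lst[0]=3 != 2: 0 + count([1, 5], 2)
lst[0]=1 != 2: 0 + count([5], 2)
lst[0]=5 != 2: 0 + count([], 2)
= 0


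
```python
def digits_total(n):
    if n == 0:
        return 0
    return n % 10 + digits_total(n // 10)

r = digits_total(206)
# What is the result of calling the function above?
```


digits_total(206)
= 6 + digits_total(20)
= 6 + 0 + digits_total(2)
= 6 + 0 + 2 + digits_total(0)
= 6 + 0 + 2 + 0
= 8


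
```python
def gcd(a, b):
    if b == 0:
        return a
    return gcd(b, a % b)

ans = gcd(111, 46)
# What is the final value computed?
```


gcd(111, 46)
= gcd(46, 111 % 46) = gcd(46, 19)
= gcd(19, 46 % 19) = gcd(19, 8)
= gcd(8, 19 % 8) = gcd(8, 3)
= gcd(3, 8 % 3) = gcd(3, 2)
= gcd(2, 3 % 2) = gcd(2, 1)
= gcd(1, 2 % 1) = gcd(1, 0)
b == 0, return a = 1


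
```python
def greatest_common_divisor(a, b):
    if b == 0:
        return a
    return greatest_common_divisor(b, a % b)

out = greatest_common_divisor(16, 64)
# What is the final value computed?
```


greatest_common_divisor(16, 64)
= greatest_common_divisor(64, 16 % 64) = greatest_common_divisor(64, 16)
= greatest_common_divisor(16, 64 % 16) = greatest_common_divisor(16, 0)
b == 0, return a = 16


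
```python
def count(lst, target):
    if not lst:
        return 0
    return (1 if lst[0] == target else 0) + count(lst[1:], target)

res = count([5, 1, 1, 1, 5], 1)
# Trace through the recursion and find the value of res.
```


count([5, 1, 1, 1, 5], 1)
lst[0]=5 != 1: 0 + count([1, 1, 1, 5], 1)
lst[0]=1 == 1: 1 + count([1, 1, 5], 1)
lst[0]=1 == 1: 1 + count([1, 5], 1)
lst[0]=1 == 1: 1 + count([5], 1)
lst[0]=5 != 1: 0 + count([], 1)
= 3


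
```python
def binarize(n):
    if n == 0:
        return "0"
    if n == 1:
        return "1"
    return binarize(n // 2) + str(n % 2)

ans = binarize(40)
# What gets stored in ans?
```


binarize(40)
= binarize(20) + "0"
= binarize(10) + "0" + "0"
= binarize(5) + "0" + "0" + "0"
= binarize(2) + "1" + "0" + "0" + "0"
= binarize(1) + "0" + "1" + "0" + "0" + "0"
= "1" + "0" + "1" + "0" + "0" + "0"
= "101000"


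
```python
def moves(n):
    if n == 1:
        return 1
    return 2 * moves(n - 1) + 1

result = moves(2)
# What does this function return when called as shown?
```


moves(2)
= 2 * moves(1) + 1
Now compute bottom-up:
moves(1) = 1
moves(2) = 2 * 1 + 1 = 3
= 3


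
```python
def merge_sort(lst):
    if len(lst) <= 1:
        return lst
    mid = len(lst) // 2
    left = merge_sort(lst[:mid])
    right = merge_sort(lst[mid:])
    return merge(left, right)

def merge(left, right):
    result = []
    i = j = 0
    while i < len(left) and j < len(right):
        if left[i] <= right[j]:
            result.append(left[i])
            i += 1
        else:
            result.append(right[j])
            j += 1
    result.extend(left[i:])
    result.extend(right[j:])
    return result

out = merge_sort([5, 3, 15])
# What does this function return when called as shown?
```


merge_sort([5, 3, 15])
Split into [5] and [3, 15]
Left sorted: [5]
Right sorted: [3, 15]
Merge [5] and [3, 15]
= [3, 5, 15]


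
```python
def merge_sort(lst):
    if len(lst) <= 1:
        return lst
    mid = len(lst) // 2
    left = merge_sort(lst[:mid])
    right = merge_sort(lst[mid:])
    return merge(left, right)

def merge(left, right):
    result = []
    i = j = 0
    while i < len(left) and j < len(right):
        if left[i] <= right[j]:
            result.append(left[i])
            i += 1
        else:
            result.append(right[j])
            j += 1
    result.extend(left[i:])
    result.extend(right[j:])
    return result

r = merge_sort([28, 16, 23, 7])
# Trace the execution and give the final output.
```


merge_sort([28, 16, 23, 7])
Split into [28, 16] and [23, 7]
Left sorted: [16, 28]
Right sorted: [7, 23]
Merge [16, 28] and [7, 23]
= [7, 16, 23, 28]


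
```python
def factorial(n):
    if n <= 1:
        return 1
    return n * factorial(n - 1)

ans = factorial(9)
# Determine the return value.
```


factorial(9)
= 9 * factorial(8)
= 9 * 8 * factorial(7)
= 9 * 8 * 7 * factorial(6)
= 9 * 8 * 7 * 6 * factorial(5)
= 9 * 8 * 7 * 6 * 5 * factorial(4)
= 9 * 8 * 7 * 6 * 5 * 4 * factorial(3)
= 9 * 8 * 7 * 6 * 5 * 4 * 3 * factorial(2)
= 9 * 8 * 7 * 6 * 5 * 4 * 3 * 2 * factorial(1)
= 9 * 8 * 7 * 6 * 5 * 4 * 3 * 2 * 1
= 362880


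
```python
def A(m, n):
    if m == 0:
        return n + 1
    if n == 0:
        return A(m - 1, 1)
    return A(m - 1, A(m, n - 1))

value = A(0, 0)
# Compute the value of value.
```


A(0, 0)
m == 0: return 0 + 1 = 1
= 1


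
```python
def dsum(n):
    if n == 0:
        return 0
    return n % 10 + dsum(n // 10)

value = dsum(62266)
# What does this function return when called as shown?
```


dsum(62266)
= 6 + dsum(6226)
= 6 + 6 + dsum(622)
= 6 + 6 + 2 + dsum(62)
= 6 + 6 + 2 + 2 + dsum(6)
= 6 + 6 + 2 + 2 + 6 + dsum(0)
= 6 + 6 + 2 + 2 + 6 + 0
= 22


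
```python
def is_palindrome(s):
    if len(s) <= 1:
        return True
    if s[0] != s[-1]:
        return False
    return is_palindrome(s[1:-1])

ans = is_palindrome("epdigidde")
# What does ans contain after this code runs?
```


is_palindrome("epdigidde")
"epdigidde": s[0]='e' == s[-1]='e' -> is_palindrome("pdigidd")
"pdigidd": s[0]='p' != s[-1]='d' -> False
= False


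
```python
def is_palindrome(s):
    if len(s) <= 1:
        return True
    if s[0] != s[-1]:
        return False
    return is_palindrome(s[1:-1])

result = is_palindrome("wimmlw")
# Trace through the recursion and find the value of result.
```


is_palindrome("wimmlw")
"wimmlw": s[0]='w' == s[-1]='w' -> is_palindrome("imml")
"imml": s[0]='i' != s[-1]='l' -> False
= False


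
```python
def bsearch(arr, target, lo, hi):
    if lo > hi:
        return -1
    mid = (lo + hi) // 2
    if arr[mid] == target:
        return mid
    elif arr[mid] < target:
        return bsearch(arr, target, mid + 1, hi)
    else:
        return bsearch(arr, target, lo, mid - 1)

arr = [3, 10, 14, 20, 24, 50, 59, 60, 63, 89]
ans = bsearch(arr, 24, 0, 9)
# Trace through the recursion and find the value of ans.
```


bsearch(arr, 24, 0, 9)
lo=0, hi=9, mid=4, arr[mid]=24
arr[4] == 24, found at index 4
= 4


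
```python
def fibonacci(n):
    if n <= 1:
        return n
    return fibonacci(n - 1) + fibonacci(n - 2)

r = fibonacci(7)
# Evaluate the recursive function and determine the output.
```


fibonacci(7)
= fibonacci(6) + fibonacci(5)
= (fibonacci(5) + fibonacci(4)) + fibonacci(5)
Computing bottom-up: fibonacci(0)=0, fibonacci(1)=1, fibonacci(2)=1, fibonacci(3)=2, fibonacci(4)=3, fibonacci(5)=5, fibonacci(6)=8, fibonacci(7)=13
= 13


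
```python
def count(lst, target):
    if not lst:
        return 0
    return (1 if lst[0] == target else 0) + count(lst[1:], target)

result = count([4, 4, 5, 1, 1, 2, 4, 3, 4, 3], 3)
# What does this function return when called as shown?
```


count([4, 4, 5, 1, 1, 2, 4, 3, 4, 3], 3)
lst[0]=4 != 3: 0 + count([4, 5, 1, 1, 2, 4, 3, 4, 3], 3)
lst[0]=4 != 3: 0 + count([5, 1, 1, 2, 4, 3, 4, 3], 3)
lst[0]=5 != 3: 0 + count([1, 1, 2, 4, 3, 4, 3], 3)
lst[0]=1 != 3: 0 + count([1, 2, 4, 3, 4, 3], 3)
lst[0]=1 != 3: 0 + count([2, 4, 3, 4, 3], 3)
lst[0]=2 != 3: 0 + count([4, 3, 4, 3], 3)
lst[0]=4 != 3: 0 + count([3, 4, 3], 3)
lst[0]=3 == 3: 1 + count([4, 3], 3)
lst[0]=4 != 3: 0 + count([3], 3)
lst[0]=3 == 3: 1 + count([], 3)
= 2
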